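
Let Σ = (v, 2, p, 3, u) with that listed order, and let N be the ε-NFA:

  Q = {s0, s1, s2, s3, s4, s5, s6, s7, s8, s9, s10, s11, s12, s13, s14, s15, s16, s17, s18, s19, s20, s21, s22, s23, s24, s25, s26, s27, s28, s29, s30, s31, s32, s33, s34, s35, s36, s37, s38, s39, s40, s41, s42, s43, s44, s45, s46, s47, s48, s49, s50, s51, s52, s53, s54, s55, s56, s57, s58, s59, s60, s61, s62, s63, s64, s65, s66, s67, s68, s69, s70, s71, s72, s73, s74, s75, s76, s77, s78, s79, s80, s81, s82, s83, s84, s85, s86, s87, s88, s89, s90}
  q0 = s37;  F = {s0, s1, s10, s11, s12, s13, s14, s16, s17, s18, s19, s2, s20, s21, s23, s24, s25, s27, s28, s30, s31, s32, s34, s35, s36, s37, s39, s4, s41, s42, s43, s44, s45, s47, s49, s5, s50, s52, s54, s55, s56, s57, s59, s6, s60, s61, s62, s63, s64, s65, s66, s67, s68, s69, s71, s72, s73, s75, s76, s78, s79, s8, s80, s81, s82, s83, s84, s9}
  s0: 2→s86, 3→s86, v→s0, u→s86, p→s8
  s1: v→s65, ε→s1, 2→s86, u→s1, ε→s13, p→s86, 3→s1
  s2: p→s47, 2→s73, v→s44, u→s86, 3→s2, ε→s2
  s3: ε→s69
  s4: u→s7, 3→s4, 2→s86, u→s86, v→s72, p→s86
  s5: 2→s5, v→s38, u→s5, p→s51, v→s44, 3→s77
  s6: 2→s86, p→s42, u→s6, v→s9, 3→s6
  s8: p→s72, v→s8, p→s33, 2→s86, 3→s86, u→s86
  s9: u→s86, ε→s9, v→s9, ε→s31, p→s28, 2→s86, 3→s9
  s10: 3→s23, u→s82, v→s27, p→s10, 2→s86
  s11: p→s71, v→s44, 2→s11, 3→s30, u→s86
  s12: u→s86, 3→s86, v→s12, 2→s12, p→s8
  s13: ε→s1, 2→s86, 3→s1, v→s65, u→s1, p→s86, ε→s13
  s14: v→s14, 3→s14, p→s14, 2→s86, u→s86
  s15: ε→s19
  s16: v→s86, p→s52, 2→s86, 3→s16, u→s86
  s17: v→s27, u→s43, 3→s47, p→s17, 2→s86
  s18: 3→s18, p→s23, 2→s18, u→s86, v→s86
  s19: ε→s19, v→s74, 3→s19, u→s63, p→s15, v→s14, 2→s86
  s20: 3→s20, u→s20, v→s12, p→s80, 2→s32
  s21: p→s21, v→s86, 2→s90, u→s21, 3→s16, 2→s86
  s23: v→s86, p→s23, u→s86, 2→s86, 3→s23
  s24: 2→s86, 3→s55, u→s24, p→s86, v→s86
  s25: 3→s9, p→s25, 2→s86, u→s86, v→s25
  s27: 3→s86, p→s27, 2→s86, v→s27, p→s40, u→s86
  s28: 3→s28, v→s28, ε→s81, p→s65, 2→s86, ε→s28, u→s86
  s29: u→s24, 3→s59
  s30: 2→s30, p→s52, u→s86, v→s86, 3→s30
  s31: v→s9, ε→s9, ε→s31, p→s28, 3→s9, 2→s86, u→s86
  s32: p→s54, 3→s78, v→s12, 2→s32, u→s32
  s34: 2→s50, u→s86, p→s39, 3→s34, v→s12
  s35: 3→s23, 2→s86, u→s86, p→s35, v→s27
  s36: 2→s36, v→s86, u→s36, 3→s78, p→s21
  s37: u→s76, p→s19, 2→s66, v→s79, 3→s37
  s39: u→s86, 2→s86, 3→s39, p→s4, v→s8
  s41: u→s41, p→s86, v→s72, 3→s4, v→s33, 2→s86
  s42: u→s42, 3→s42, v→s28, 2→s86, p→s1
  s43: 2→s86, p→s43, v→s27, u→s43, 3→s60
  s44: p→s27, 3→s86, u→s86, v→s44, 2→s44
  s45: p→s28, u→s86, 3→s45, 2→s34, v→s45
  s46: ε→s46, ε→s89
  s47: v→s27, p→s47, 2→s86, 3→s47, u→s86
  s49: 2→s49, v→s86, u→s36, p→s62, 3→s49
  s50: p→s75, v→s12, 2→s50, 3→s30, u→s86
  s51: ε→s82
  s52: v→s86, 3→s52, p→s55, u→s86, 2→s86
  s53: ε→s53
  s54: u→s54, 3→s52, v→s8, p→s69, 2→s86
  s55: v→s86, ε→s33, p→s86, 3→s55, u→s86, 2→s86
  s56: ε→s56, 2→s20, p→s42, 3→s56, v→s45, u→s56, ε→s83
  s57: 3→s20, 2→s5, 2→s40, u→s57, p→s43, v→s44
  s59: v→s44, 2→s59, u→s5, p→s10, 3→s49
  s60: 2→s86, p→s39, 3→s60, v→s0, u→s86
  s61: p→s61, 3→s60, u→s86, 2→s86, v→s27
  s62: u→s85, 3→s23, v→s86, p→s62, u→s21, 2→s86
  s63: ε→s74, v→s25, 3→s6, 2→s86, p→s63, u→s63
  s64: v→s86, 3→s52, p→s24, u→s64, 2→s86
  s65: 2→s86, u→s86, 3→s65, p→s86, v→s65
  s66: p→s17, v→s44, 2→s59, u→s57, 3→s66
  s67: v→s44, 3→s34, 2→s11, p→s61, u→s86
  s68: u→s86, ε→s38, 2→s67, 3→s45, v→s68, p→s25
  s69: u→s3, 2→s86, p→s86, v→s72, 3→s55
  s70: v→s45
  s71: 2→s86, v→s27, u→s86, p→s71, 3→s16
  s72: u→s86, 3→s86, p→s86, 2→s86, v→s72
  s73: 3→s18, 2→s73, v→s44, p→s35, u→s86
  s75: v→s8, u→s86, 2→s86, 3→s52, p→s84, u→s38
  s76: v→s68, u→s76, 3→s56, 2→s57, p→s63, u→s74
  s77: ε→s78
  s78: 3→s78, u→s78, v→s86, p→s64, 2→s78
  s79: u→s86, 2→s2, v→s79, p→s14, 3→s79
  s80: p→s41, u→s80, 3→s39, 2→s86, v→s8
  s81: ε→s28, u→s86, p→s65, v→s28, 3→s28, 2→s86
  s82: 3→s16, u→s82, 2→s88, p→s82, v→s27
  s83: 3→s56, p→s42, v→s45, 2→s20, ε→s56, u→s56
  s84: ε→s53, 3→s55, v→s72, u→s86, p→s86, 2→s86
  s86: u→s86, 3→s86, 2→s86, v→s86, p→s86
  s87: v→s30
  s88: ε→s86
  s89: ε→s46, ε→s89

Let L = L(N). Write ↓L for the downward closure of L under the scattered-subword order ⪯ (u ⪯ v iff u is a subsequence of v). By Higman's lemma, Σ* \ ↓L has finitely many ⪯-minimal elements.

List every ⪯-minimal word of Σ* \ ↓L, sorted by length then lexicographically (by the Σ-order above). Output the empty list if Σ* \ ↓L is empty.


|Q|=91, |F|=68, |δ|=390 (30 ε).
min D↑ (65 st, q0=0, F={7}): 0:v→1,2→2,p→3,3→0,u→4 1:v→1,2→5,p→6,3→1,u→7 2:v→8,2→9,p→10,3→2,u→11 3:v→6,2→7,p→3,3→3,u→12 4:v→13,2→11,p→12,3→14,u→4 5:v→8,2→15,p→16,3→5,u→7 6:v→6,2→7,p→6,3→6,u→7 7:v→7,2→7,p→7,3→7,u→7 8:v→8,2→8,p→17,3→7,u→7 9:v→8,2→9,p→18,3→19,u→20 10:v→17,2→7,p→10,3→16,u→21 11:v→8,2→20,p→21,3→22,u→11 12:v→23,2→7,p→12,3→24,u→12 13:v→13,2→25,p→23,3→26,u→7 14:v→26,2→22,p→27,3→14,u→14 15:v→8,2→15,p→28,3→29,u→7 16:v→17,2→7,p→16,3→16,u→7 17:v→17,2→7,p→17,3→7,u→7 18:v→17,2→7,p→18,3→30,u→31 19:v→7,2→19,p→32,3→19,u→33 20:v→8,2→20,p→31,3→34,u→20 21:v→17,2→7,p→21,3→35,u→21 22:v→36,2→37,p→38,3→22,u→22 23:v→23,2→7,p→23,3→39,u→7 24:v→39,2→7,p→27,3→24,u→24 25:v→8,2→40,p→41,3→42,u→7 26:v→26,2→42,p→43,3→26,u→7 27:v→43,2→7,p→44,3→27,u→27 28:v→17,2→7,p→28,3→30,u→7 29:v→7,2→29,p→30,3→29,u→7 30:v→7,2→7,p→30,3→30,u→7 31:v→17,2→7,p→31,3→45,u→31 32:v→7,2→7,p→32,3→30,u→46 33:v→7,2→33,p→46,3→34,u→33 34:v→7,2→34,p→47,3→34,u→34 35:v→48,2→7,p→49,3→35,u→7 36:v→36,2→36,p→50,3→7,u→7 37:v→36,2→37,p→51,3→34,u→37 38:v→50,2→7,p→52,3→49,u→38 39:v→39,2→7,p→43,3→39,u→7 40:v→8,2→40,p→53,3→54,u→7 41:v→17,2→7,p→41,3→35,u→7 42:v→36,2→55,p→49,3→42,u→7 43:v→43,2→7,p→56,3→43,u→7 44:v→56,2→7,p→7,3→44,u→44 45:v→7,2→7,p→57,3→45,u→7 46:v→7,2→7,p→46,3→45,u→46 47:v→7,2→7,p→58,3→57,u→47 48:v→48,2→7,p→50,3→7,u→7 49:v→50,2→7,p→59,3→49,u→7 50:v→50,2→7,p→60,3→7,u→7 51:v→50,2→7,p→61,3→57,u→51 52:v→60,2→7,p→7,3→59,u→52 53:v→17,2→7,p→53,3→45,u→7 54:v→7,2→54,p→57,3→54,u→7 55:v→36,2→55,p→62,3→54,u→7 56:v→56,2→7,p→7,3→56,u→7 57:v→7,2→7,p→63,3→57,u→7 58:v→7,2→7,p→7,3→63,u→58 59:v→60,2→7,p→7,3→59,u→7 60:v→60,2→7,p→7,3→7,u→7 61:v→60,2→7,p→7,3→63,u→61 62:v→50,2→7,p→64,3→57,u→7 63:v→7,2→7,p→7,3→63,u→7 64:v→60,2→7,p→7,3→63,u→7.
'vu': |S_i|=[82, 44, 3] end={s38,s7,s86} — reject; 2/2 single-dels accept.
'p2': run [82, 55, 3] end={s86,s88,s90} rej; 2/2 del acc.
'2v3': run [82, 60, 10, 1] end={s86} rej; 3/3 deletions ∈↓L.
'223v': run [82, 60, 43, 18, 1] end={s86} rej; 4/4 single-dels accept.
'2p3u': |S_i|=[82, 60, 40, 16, 2] end={s7,s86} — reject; 4/4 deletions ∈↓L.
'u3ppp': |S_i|=[82, 65, 43, 26, 15, 1] end={s86} rej; 5/5 single-dels accept.
6 words, ⪯-incomp.

min(Σ*\↓L) = [vu, p2, 2v3, 223v, 2p3u, u3ppp].


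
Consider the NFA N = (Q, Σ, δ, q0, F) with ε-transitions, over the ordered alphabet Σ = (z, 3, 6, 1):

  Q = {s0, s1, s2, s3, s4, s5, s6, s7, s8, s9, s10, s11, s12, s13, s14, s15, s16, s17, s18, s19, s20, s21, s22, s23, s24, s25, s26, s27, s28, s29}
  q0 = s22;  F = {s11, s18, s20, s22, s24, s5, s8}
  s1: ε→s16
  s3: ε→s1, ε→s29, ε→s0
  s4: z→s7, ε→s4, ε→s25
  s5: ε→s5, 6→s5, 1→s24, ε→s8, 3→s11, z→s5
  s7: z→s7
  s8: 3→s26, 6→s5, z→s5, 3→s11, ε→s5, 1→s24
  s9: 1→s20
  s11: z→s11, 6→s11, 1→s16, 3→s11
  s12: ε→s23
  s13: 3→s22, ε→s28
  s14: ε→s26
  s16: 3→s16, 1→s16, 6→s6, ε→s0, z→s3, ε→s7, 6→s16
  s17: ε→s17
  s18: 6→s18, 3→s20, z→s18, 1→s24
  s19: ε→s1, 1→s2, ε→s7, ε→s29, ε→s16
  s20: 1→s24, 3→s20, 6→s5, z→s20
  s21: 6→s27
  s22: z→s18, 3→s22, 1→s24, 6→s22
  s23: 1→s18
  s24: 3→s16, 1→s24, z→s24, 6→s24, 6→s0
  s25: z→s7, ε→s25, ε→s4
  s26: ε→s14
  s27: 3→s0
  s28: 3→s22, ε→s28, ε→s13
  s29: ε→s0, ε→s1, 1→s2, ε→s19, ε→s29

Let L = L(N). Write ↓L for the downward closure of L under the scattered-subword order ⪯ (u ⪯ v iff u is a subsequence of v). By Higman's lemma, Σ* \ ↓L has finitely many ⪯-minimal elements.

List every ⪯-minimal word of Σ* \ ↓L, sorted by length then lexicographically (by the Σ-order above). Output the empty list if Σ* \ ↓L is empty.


|Q|=30, |F|=7, |δ|=74 (28 ε).
min D↑ (7 st, q0=0, F={4}): 0:z→1,3→0,6→0,1→2 1:z→1,3→3,6→1,1→2 2:z→2,3→4,6→2,1→2 3:z→3,3→3,6→5,1→2 4:z→4,3→4,6→4,1→4 5:z→5,3→6,6→5,1→2 6:z→6,3→6,6→6,1→4 [Hopcroft].
'13': |S_i|=[18, 10, 9] end={s0,s1,s16,s19,s2,s29,s3,s6,s7} ∉↓L; 2/2 single-dels accept.
'z3631': |S_i|=[18, 17, 16, 15, 12, 9] end={s0,s1,s16,s19,s2,s29,s3,s6,s7} rej; 5/5 deletions ∈↓L.
2 words, ⪯-incomp.

Antichain: [13, z3631].


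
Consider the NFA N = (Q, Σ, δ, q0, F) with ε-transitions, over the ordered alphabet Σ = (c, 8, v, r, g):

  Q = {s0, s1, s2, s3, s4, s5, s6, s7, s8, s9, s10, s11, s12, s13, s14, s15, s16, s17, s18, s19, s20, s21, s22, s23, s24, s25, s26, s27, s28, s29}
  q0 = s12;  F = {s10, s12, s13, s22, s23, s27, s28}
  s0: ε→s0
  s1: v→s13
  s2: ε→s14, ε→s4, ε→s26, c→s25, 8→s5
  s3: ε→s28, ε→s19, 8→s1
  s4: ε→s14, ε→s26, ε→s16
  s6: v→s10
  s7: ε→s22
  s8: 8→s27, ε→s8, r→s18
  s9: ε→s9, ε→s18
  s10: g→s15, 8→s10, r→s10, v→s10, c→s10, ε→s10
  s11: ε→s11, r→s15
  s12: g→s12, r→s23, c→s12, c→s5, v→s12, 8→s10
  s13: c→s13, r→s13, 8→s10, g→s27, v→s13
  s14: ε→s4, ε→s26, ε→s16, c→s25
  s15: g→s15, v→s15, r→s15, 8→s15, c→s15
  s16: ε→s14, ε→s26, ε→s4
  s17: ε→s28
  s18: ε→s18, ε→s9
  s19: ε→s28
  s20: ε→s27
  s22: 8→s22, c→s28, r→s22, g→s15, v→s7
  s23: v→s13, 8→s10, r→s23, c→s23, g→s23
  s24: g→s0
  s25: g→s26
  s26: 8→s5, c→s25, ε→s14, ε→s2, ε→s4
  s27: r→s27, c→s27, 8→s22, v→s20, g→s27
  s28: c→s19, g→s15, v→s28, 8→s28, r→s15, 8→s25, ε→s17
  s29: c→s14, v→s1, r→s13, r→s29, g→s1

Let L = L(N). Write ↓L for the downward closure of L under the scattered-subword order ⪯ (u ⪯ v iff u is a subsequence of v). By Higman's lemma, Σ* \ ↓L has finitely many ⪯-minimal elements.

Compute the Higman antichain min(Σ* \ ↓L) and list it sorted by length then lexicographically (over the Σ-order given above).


|Q|=30, |F|=7, |δ|=90 (30 ε).
min D↑ (8 st, q0=0, F={3}): 0:c→0,8→1,v→0,r→2,g→0 1:c→1,8→1,v→1,r→1,g→3 2:c→2,8→1,v→4,r→2,g→2 3:c→3,8→3,v→3,r→3,g→3 4:c→4,8→1,v→4,r→4,g→5 5:c→5,8→6,v→5,r→5,g→5 6:c→7,8→6,v→6,r→6,g→3 7:c→7,8→7,v→7,r→3,g→3.
'8g': run [19, 14, 8] end={s14,s15,s16,s2,s25,s26,s4,s5} — reject; 2/2 del acc.
'rvg8cr': run [19, 18, 17, 15, 13, 11, 1] end={s15} rej; 6/6 single-dels accept.
2 obstructions.

A = [8g, rvg8cr].


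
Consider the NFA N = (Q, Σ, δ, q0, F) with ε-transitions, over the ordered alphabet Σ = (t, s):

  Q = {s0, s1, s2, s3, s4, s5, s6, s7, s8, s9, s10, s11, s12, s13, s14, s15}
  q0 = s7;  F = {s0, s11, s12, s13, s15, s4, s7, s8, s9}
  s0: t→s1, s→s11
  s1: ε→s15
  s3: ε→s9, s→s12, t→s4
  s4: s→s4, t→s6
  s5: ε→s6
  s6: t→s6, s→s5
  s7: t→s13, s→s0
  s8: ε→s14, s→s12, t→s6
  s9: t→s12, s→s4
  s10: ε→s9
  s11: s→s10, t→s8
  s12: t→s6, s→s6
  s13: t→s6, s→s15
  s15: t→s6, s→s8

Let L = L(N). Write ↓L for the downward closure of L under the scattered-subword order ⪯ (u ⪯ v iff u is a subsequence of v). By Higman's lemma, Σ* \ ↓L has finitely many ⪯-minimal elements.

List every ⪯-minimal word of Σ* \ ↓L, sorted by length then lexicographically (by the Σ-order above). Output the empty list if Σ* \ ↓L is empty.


Antichain: [tt, tssss, stsss, sstss, sssts, sssst].

|Q|=16, |F|=9, |δ|=27 (5 ε).
min D↑ (10 st, q0=0, F={3}): 0:t→1,s→2 1:t→3,s→4 2:t→4,s→5 3:t→3,s→3 4:t→3,s→6 5:t→6,s→7 6:t→3,s→8 7:t→8,s→9 8:t→3,s→3 9:t→3,s→9 (ε-aug+det+¬).
'tt': N↓-sim [14, 8, 2] end={s5,s6} rej; 2/2 single-dels accept.
'tssss': N↓-sim [14, 8, 6, 5, 3, 2] end={s5,s6} ∉↓L; 5/5 del acc.
'stsss': N↓-sim [14, 12, 7, 5, 3, 2] end={s5,s6} — reject; 5/5 single-dels accept.
'sstss': |S_i|=[14, 12, 9, 5, 3, 2] end={s5,s6} — reject; 5/5 single-dels accept.
'sssts': |S_i|=[14, 12, 9, 6, 3, 2] end={s5,s6} rej; 5/5 deletions ∈↓L.
'sssst': N↓-sim [14, 12, 9, 6, 3, 2] end={s5,s6} — reject; 5/5 del acc.
6 words, ⪯-incomp.


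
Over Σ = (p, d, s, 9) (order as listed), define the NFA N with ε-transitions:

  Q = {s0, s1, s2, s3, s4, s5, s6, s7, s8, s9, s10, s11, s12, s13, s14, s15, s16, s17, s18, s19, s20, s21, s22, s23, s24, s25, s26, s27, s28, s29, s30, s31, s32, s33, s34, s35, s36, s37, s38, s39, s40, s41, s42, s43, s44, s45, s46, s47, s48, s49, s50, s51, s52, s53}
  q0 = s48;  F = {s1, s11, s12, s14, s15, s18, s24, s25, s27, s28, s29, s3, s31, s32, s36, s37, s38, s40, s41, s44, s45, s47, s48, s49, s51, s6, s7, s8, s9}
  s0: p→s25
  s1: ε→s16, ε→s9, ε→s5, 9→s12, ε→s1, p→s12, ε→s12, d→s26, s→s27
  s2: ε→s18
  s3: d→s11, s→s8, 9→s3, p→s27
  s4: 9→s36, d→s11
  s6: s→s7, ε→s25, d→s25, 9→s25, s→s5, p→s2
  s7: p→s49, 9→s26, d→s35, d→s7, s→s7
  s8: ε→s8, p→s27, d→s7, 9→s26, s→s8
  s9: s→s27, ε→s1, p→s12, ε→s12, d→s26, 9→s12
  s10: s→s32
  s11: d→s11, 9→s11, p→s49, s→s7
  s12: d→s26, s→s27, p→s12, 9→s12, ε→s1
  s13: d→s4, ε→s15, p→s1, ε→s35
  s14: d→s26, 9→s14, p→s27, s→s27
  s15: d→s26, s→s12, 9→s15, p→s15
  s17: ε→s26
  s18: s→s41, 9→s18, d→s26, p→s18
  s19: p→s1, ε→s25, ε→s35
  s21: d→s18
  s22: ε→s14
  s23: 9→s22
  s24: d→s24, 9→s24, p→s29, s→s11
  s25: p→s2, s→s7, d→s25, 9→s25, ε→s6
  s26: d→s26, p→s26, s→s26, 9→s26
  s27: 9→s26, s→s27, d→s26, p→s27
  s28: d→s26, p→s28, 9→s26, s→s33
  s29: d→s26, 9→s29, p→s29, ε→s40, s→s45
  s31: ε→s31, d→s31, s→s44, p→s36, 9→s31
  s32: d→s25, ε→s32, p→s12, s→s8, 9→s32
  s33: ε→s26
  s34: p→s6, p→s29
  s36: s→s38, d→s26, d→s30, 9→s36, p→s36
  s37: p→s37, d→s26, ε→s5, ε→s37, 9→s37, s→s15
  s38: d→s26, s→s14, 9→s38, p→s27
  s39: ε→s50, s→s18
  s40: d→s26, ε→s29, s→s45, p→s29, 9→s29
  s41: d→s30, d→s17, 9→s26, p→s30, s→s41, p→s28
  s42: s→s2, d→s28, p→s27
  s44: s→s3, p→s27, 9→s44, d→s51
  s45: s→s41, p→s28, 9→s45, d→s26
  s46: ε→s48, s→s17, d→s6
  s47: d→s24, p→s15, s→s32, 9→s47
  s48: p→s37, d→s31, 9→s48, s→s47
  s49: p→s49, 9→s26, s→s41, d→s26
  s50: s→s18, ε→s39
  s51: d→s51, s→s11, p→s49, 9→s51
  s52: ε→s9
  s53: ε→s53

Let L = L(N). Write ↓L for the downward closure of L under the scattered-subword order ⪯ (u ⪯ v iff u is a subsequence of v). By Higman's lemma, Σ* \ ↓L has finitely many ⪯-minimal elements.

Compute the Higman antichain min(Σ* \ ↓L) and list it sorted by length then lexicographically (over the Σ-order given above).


Antichain: [pd, dsp9, sss9, sdpsps].

|Q|=54, |F|=29, |δ|=173 (30 ε).
min D↑ (26 st, q0=0, F={4}): 0:p→1,d→2,s→3,9→0 1:p→1,d→4,s→5,9→1 2:p→6,d→2,s→7,9→2 3:p→5,d→8,s→9,9→3 4:p→4,d→4,s→4,9→4 5:p→5,d→4,s→10,9→5 6:p→6,d→4,s→11,9→6 7:p→12,d→13,s→14,9→7 8:p→15,d→8,s→16,9→8 9:p→10,d→17,s→18,9→9 10:p→10,d→4,s→12,9→10 11:p→12,d→4,s→19,9→11 12:p→12,d→4,s→12,9→4 13:p→20,d→13,s→16,9→13 14:p→12,d→16,s→18,9→14 15:p→15,d→4,s→21,9→15 16:p→20,d→16,s→22,9→16 17:p→23,d→17,s→22,9→17 18:p→12,d→22,s→18,9→4 19:p→12,d→4,s→12,9→19 20:p→20,d→4,s→24,9→4 21:p→25,d→4,s→24,9→21 22:p→20,d→22,s→22,9→4 23:p→23,d→4,s→24,9→23 24:p→25,d→4,s→24,9→4 25:p→25,d→4,s→4,9→4 (ε-aug+det+¬).
'pd': N↓-sim [37, 23, 3] end={s17,s26,s30} — reject; 2/2 del acc.
'dsp9': N↓-sim [37, 28, 19, 8, 1] end={s26} ∉↓L; 4/4 single-dels accept.
'sss9': N↓-sim [37, 33, 25, 12, 1] end={s26} rej; 4/4 deletions ∈↓L.
'sdpsps': N↓-sim [37, 33, 20, 12, 7, 4, 2] end={s26,s33} ∉↓L; 6/6 single-dels accept.
4 words, ⪯-incomp.


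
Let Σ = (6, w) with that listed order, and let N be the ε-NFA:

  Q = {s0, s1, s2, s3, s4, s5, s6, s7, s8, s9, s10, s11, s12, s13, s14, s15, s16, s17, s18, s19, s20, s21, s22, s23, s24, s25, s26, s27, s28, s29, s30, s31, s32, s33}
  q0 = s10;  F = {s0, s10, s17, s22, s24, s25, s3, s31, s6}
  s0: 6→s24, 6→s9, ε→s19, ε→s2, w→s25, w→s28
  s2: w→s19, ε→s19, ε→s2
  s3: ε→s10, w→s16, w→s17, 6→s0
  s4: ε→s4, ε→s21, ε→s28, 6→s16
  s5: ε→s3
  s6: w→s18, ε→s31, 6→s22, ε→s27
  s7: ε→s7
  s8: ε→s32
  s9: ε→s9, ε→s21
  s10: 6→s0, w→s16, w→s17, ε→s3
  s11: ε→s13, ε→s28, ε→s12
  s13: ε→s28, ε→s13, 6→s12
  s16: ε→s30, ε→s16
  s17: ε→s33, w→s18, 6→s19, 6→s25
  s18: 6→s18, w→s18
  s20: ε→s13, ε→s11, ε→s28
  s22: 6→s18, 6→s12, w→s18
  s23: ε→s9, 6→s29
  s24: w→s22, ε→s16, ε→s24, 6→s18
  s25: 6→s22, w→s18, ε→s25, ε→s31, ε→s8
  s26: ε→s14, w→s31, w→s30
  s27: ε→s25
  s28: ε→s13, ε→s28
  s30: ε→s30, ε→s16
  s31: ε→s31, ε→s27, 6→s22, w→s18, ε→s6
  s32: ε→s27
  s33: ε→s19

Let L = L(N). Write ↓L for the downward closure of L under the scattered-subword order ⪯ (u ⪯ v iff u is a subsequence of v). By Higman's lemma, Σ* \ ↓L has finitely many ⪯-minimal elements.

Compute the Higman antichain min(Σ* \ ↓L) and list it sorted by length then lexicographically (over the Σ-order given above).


Antichain: [ww, 666].

|Q|=34, |F|=9, |δ|=76 (44 ε).
min D↑ (7 st, q0=0, F={5}): 0:6→1,w→2 1:6→3,w→4 2:6→4,w→5 3:6→5,w→6 4:6→6,w→5 5:6→5,w→5 6:6→5,w→5 [Hopcroft].
'ww': N↓-sim [23, 16, 1] end={s18} ∉↓L; 2/2 del acc.
'666': |S_i|=[23, 19, 8, 2] end={s12,s18} — reject; 3/3 deletions ∈↓L.
2 words, ⪯-incomp.


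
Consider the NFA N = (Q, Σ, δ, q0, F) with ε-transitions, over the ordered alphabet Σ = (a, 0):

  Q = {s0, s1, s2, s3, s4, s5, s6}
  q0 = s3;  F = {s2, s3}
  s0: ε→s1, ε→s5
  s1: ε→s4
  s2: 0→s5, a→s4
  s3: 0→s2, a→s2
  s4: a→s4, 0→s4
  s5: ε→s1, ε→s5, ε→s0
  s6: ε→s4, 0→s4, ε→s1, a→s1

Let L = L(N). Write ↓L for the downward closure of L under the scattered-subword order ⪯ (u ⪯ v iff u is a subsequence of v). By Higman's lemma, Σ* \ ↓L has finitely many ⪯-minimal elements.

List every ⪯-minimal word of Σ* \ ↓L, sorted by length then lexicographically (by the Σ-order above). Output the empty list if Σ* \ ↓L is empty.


|Q|=7, |F|=2, |δ|=16 (8 ε).
min D↑ (3 st, q0=0, F={2}): 0:a→1,0→1 1:a→2,0→2 2:a→2,0→2.
'aa': run [6, 5, 1] end={s4} rej; 2/2 del acc.
'a0': N↓-sim [6, 5, 4] end={s0,s1,s4,s5} rej; 2/2 deletions ∈↓L.
'0a': run [6, 5, 1] end={s4} — reject; 2/2 del acc.
'00': run [6, 5, 4] end={s0,s1,s4,s5} — reject; 2/2 single-dels accept.
4 obstructions.

min(Σ*\↓L) = [aa, a0, 0a, 00].


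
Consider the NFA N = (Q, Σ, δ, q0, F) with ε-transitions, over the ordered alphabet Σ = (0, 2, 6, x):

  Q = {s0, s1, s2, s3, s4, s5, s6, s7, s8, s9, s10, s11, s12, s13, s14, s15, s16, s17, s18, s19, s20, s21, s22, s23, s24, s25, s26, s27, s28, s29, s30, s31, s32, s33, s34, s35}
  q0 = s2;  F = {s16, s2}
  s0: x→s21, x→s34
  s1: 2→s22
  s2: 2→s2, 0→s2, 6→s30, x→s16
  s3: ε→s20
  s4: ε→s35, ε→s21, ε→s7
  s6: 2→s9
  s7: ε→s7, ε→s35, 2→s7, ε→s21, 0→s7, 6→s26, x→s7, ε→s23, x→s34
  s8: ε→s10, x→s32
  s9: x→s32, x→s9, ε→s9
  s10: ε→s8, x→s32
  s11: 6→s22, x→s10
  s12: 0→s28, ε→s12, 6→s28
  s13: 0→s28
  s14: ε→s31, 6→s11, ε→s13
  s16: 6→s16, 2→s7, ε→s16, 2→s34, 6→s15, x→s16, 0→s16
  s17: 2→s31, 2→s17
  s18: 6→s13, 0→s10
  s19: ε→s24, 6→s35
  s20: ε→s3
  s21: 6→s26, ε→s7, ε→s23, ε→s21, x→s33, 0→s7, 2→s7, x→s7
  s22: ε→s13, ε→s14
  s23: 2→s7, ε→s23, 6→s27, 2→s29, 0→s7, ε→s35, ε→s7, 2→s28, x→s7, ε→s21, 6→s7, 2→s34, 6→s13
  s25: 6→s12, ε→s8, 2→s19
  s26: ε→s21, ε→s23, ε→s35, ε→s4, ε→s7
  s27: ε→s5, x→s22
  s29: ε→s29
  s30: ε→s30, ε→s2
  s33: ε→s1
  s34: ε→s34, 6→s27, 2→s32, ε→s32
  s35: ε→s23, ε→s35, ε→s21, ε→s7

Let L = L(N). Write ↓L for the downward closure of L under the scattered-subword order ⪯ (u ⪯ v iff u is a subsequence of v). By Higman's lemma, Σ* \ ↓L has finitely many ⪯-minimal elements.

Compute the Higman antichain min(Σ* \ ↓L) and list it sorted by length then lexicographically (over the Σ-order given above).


|Q|=36, |F|=2, |δ|=96 (43 ε).
min D↑ (3 st, q0=0, F={2}): 0:0→0,2→0,6→0,x→1 1:0→1,2→2,6→1,x→1 2:0→2,2→2,6→2,x→2.
'x2': run [25, 23, 21] end={s1,s10,s11,s13,s14,s21,s22,s23,s26,s27,s28,s29,…} ∉↓L; 2/2 single-dels accept.
1 minimals (antichain).

min(Σ*\↓L) = [x2].


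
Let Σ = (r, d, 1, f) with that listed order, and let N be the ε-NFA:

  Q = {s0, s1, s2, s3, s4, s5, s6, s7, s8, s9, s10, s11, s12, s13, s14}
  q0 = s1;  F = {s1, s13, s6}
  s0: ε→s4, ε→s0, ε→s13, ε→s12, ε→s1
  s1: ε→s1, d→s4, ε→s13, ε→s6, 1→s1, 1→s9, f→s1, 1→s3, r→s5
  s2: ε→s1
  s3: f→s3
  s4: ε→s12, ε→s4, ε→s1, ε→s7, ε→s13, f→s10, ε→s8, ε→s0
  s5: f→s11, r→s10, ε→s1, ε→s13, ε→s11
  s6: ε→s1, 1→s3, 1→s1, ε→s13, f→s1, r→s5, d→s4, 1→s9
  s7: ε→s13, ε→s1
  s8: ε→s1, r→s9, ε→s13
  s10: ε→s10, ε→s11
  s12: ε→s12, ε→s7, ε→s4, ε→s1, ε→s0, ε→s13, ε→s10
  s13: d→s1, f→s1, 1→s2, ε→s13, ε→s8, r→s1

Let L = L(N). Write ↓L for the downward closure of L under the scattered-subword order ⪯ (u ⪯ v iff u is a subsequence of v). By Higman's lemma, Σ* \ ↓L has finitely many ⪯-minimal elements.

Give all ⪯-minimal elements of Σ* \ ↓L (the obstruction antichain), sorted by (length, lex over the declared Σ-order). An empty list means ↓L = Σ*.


Antichain: [].

|Q|=15, |F|=3, |δ|=57 (36 ε).
min D↑ (1 st, q0=0, F={}): 0:r→0,d→0,1→0,f→0 (ε-aug+det+¬).
L(D↑) = ∅ ⇒ ↓L = Σ*.


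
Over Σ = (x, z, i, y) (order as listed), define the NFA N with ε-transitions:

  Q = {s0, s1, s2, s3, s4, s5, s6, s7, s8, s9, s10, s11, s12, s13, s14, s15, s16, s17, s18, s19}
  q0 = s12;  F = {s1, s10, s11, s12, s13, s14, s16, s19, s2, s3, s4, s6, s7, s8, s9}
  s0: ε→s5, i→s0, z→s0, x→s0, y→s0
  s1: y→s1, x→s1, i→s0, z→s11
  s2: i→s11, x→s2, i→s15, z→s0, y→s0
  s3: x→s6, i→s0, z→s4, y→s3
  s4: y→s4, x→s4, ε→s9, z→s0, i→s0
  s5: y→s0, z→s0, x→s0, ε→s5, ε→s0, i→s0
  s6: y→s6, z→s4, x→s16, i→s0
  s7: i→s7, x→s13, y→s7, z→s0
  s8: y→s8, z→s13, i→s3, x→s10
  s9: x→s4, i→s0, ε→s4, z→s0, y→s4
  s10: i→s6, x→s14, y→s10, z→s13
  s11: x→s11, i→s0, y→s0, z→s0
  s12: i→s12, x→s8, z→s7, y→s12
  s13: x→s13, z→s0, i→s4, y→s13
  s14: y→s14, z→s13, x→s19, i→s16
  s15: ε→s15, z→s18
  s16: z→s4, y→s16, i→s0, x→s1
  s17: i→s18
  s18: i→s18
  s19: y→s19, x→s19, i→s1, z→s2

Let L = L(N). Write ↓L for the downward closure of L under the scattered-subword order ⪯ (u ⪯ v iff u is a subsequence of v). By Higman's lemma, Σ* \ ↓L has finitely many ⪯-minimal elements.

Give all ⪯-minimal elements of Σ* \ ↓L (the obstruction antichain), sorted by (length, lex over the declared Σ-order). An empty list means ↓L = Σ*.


|Q|=20, |F|=15, |δ|=78 (6 ε).
min D↑ (15 st, q0=0, F={6}): 0:x→1,z→2,i→0,y→0 1:x→3,z→4,i→5,y→1 2:x→4,z→6,i→2,y→2 3:x→7,z→4,i→8,y→3 4:x→4,z→6,i→9,y→4 5:x→8,z→9,i→6,y→5 6:x→6,z→6,i→6,y→6 7:x→10,z→4,i→11,y→7 8:x→11,z→9,i→6,y→8 9:x→9,z→6,i→6,y→9 10:x→10,z→12,i→13,y→10 11:x→13,z→9,i→6,y→11 12:x→12,z→6,i→14,y→6 13:x→13,z→14,i→6,y→13 14:x→14,z→6,i→6,y→6 (ε-aug+det+¬).
'zz': run [19, 10, 3] end={s0,s18,s5} ∉↓L; 2/2 del acc.
'xii': run [19, 17, 11, 3] end={s0,s18,s5} ∉↓L; 3/3 deletions ∈↓L.
'xxxxzy': |S_i|=[19, 17, 15, 13, 11, 6, 2] end={s0,s5} ∉↓L; 6/6 deletions ∈↓L.
3 words, ⪯-incomp.

A = [zz, xii, xxxxzy].


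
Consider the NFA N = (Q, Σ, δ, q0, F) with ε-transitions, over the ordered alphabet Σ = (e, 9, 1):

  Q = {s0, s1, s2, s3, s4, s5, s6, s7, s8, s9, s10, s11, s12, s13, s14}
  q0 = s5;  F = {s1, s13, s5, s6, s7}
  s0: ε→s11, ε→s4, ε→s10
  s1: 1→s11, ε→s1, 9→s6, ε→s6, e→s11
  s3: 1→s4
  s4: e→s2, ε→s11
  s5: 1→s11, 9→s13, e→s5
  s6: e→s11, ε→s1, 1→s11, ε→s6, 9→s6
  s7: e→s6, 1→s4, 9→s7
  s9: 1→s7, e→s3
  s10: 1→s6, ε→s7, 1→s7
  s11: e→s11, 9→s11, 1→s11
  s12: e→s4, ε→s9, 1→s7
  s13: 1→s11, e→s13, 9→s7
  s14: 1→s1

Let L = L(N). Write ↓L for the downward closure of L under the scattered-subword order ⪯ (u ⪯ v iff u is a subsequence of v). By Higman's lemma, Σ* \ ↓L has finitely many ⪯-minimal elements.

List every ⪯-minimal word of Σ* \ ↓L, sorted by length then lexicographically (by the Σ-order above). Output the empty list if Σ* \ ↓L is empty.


A = [1, 99ee].

|Q|=15, |F|=5, |δ|=37 (10 ε).
min D↑ (5 st, q0=0, F={2}): 0:e→0,9→1,1→2 1:e→1,9→3,1→2 2:e→2,9→2,1→2 3:e→4,9→3,1→2 4:e→2,9→4,1→2.
'1': |S_i|=[8, 3] end={s11,s2,s4} rej; 1/1 deletions ∈↓L.
'99ee': |S_i|=[8, 7, 6, 4, 1] end={s11} rej; 4/4 del acc.
2 obstructions.


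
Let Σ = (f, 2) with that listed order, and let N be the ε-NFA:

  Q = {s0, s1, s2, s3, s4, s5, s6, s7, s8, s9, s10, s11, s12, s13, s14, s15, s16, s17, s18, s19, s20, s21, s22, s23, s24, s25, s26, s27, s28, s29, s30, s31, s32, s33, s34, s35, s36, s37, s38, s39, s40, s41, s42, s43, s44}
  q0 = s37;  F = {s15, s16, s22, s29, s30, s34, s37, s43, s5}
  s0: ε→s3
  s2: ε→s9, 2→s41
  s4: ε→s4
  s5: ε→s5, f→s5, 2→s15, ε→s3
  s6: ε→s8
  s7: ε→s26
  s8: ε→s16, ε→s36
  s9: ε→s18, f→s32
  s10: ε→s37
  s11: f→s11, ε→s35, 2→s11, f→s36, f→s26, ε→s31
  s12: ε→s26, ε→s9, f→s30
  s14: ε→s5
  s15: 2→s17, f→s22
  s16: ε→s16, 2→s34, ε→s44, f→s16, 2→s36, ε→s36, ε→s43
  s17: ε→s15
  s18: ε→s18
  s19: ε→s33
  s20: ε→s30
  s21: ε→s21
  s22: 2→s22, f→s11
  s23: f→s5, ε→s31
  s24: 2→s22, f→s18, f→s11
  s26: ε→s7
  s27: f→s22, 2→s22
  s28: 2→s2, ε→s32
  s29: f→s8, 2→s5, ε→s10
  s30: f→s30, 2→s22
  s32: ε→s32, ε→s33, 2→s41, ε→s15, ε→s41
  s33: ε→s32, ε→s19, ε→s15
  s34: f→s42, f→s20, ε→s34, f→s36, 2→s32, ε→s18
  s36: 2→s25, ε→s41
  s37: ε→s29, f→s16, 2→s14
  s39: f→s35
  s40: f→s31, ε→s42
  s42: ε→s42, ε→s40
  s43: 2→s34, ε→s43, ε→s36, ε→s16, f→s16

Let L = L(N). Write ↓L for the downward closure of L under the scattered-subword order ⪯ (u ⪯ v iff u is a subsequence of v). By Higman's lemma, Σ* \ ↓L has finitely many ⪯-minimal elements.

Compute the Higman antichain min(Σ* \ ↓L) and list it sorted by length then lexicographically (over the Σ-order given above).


|Q|=45, |F|=9, |δ|=85 (46 ε).
min D↑ (8 st, q0=0, F={7}): 0:f→1,2→2 1:f→1,2→3 2:f→2,2→4 3:f→5,2→4 4:f→6,2→4 5:f→5,2→6 6:f→7,2→6 7:f→7,2→7.
'22ff': |S_i|=[30, 23, 14, 9, 8] end={s11,s25,s26,s31,s35,s36,s41,s7} — reject; 4/4 single-dels accept.
'f2f2f': run [30, 26, 20, 13, 9, 8] end={s11,s25,s26,s31,s35,s36,s41,s7} rej; 5/5 single-dels accept.
2 words, ⪯-incomp.

min(Σ*\↓L) = [22ff, f2f2f].


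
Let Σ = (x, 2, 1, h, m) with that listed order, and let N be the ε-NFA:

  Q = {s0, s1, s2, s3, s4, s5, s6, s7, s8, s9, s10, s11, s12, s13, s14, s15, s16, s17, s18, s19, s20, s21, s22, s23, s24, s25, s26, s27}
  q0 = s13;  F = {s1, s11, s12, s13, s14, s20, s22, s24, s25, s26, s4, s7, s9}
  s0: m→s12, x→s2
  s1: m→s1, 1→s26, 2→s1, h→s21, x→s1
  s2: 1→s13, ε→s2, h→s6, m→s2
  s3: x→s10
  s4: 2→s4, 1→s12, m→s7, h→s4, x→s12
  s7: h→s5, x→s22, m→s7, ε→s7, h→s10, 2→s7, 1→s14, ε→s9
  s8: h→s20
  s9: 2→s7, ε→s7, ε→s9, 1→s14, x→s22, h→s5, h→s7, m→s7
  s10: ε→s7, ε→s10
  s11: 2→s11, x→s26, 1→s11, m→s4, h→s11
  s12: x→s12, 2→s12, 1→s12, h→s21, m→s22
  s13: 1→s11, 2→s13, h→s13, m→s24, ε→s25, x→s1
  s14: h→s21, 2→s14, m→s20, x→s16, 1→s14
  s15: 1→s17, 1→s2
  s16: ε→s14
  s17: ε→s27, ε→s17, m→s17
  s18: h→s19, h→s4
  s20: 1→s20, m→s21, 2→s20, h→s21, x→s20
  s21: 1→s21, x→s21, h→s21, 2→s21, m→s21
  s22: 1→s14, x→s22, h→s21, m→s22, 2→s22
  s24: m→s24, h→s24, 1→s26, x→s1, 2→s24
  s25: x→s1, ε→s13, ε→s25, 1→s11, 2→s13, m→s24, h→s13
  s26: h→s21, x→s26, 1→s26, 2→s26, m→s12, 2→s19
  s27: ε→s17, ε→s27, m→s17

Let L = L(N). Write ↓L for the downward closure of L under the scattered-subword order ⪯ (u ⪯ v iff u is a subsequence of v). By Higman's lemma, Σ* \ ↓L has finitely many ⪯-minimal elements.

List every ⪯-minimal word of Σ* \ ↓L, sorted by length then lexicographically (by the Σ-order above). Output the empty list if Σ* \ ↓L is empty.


|Q|=28, |F|=13, |δ|=101 (15 ε).
min D↑ (12 st, q0=0, F={5}): 0:x→1,2→0,1→2,h→0,m→3 1:x→1,2→1,1→4,h→5,m→1 2:x→4,2→2,1→2,h→2,m→6 3:x→1,2→3,1→4,h→3,m→3 4:x→4,2→4,1→4,h→5,m→7 5:x→5,2→5,1→5,h→5,m→5 6:x→7,2→6,1→7,h→6,m→8 7:x→7,2→7,1→7,h→5,m→9 8:x→9,2→8,1→10,h→8,m→8 9:x→9,2→9,1→10,h→5,m→9 10:x→10,2→10,1→10,h→5,m→11 11:x→11,2→11,1→11,h→5,m→5 (ε-aug+det+¬).
'xh': N↓-sim [18, 9, 1] end={s21} rej; 2/2 deletions ∈↓L.
'm1h': run [18, 15, 8, 1] end={s21} — reject; 3/3 single-dels accept.
'1mm1mm': run [18, 14, 11, 9, 4, 2, 1] end={s21} rej; 6/6 del acc.
3 words, ⪯-incomp.

A = [xh, m1h, 1mm1mm].


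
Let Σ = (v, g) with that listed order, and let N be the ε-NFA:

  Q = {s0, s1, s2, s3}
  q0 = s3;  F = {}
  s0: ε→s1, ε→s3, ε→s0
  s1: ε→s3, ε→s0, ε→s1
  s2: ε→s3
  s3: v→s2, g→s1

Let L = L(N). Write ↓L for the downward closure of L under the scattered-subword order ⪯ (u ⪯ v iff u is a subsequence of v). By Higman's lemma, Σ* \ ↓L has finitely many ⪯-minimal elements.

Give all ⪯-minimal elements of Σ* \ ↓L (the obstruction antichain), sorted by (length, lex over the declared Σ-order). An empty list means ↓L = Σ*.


|Q|=4, |F|=0, |δ|=9 (7 ε).
min D↑ (1 st, q0=0, F={0}): 0:v→0,g→0 [Hopcroft].
ε ∈ L(D↑) — L = ∅.

min(Σ*\↓L) = [ε].


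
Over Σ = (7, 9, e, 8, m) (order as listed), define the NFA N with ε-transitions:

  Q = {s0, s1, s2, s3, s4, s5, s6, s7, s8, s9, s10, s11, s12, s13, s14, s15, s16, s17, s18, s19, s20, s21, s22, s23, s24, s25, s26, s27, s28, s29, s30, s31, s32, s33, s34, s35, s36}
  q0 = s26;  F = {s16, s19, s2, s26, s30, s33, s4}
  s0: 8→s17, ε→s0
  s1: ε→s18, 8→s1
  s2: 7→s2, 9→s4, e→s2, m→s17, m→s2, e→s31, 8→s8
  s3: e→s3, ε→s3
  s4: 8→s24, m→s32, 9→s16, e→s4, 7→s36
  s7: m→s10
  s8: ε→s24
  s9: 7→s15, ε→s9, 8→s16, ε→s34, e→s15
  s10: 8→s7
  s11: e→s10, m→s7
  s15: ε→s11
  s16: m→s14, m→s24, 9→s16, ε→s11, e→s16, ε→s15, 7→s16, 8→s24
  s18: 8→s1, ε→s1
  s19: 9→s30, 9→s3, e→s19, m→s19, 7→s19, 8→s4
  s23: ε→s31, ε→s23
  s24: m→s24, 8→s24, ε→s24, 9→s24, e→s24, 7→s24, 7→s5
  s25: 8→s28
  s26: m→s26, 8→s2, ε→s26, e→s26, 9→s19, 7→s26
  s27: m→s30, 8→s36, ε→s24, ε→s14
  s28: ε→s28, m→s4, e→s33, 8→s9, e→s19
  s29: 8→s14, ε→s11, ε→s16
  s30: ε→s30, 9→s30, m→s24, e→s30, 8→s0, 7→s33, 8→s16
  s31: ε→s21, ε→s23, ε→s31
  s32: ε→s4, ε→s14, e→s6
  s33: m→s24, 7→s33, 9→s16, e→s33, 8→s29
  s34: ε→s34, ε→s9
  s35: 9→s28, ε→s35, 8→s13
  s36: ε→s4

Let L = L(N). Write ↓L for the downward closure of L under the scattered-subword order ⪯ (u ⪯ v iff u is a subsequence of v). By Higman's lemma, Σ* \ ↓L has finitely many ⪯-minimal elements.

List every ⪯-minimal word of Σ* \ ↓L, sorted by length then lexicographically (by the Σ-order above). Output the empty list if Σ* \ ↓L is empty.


|Q|=37, |F|=7, |δ|=97 (29 ε).
min D↑ (8 st, q0=0, F={5}): 0:7→0,9→1,e→0,8→2,m→0 1:7→1,9→3,e→1,8→4,m→1 2:7→2,9→4,e→2,8→5,m→2 3:7→6,9→3,e→3,8→7,m→5 4:7→4,9→7,e→4,8→5,m→4 5:7→5,9→5,e→5,8→5,m→5 6:7→6,9→7,e→6,8→7,m→5 7:7→7,9→7,e→7,8→5,m→5.
'88': N↓-sim [25, 20, 7] end={s10,s14,s17,s24,s5,s7,s8} — reject; 2/2 del acc.
'99m': N↓-sim [25, 19, 14, 5] end={s10,s14,s24,s5,s7} — reject; 3/3 deletions ∈↓L.
'99798': N↓-sim [25, 19, 14, 10, 8, 4] end={s10,s24,s5,s7} ∉↓L; 5/5 single-dels accept.
3 minimals (antichain).

Antichain: [88, 99m, 99798].


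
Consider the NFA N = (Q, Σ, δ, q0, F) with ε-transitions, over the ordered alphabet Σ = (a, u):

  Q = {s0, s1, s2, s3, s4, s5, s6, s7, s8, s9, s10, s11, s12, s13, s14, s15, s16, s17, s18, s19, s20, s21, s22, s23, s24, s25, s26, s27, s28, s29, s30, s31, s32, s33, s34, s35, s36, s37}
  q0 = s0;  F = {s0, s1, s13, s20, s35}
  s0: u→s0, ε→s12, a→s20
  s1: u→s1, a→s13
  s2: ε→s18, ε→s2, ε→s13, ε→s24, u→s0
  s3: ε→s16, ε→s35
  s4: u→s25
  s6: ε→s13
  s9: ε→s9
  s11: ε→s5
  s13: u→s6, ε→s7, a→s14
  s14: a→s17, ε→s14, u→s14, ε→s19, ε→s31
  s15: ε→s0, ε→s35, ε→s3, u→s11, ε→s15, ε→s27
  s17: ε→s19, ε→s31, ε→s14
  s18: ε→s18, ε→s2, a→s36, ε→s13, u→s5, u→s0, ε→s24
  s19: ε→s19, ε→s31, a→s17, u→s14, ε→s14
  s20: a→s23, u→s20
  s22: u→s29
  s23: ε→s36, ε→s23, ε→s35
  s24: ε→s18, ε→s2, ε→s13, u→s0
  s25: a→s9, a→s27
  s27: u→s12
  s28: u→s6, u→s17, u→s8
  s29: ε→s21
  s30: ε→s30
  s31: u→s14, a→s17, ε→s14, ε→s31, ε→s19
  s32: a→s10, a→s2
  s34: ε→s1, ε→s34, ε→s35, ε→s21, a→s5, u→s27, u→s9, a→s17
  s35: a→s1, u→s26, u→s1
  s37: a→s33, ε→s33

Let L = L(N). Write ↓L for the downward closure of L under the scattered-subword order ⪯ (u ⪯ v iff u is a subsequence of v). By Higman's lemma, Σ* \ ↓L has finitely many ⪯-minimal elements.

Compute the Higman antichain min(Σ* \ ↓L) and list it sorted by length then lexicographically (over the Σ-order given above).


|Q|=38, |F|=5, |δ|=83 (45 ε).
min D↑ (6 st, q0=0, F={5}): 0:a→1,u→0 1:a→2,u→1 2:a→3,u→3 3:a→4,u→3 4:a→5,u→4 5:a→5,u→5 (ε-aug+det+¬).
'aaaaa': N↓-sim [15, 13, 12, 8, 7, 4] end={s14,s17,s19,s31} rej; 5/5 single-dels accept.
'aauaa': |S_i|=[15, 13, 12, 9, 7, 4] end={s14,s17,s19,s31} rej; 5/5 single-dels accept.
2 obstructions.

A = [aaaaa, aauaa].


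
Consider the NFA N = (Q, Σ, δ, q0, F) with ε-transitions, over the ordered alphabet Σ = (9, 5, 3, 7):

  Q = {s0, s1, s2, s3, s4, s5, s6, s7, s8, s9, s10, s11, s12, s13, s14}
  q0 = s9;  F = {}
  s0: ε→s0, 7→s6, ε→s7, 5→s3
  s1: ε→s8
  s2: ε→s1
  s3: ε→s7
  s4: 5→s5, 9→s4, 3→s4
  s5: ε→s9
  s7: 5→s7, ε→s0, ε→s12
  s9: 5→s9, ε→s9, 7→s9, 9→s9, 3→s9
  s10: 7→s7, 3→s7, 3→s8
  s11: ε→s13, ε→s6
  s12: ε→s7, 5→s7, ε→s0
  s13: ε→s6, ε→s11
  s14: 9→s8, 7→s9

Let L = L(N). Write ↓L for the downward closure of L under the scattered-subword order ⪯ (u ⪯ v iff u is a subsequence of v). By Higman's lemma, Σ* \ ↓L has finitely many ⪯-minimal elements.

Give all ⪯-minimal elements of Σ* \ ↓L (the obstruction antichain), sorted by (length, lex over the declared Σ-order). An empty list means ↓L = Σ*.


|Q|=15, |F|=0, |δ|=31 (15 ε).
min D↑ (1 st, q0=0, F={0}): 0:9→0,5→0,3→0,7→0 [Hopcroft].
ε ∈ L(D↑) — L = ∅.

A = [ε].


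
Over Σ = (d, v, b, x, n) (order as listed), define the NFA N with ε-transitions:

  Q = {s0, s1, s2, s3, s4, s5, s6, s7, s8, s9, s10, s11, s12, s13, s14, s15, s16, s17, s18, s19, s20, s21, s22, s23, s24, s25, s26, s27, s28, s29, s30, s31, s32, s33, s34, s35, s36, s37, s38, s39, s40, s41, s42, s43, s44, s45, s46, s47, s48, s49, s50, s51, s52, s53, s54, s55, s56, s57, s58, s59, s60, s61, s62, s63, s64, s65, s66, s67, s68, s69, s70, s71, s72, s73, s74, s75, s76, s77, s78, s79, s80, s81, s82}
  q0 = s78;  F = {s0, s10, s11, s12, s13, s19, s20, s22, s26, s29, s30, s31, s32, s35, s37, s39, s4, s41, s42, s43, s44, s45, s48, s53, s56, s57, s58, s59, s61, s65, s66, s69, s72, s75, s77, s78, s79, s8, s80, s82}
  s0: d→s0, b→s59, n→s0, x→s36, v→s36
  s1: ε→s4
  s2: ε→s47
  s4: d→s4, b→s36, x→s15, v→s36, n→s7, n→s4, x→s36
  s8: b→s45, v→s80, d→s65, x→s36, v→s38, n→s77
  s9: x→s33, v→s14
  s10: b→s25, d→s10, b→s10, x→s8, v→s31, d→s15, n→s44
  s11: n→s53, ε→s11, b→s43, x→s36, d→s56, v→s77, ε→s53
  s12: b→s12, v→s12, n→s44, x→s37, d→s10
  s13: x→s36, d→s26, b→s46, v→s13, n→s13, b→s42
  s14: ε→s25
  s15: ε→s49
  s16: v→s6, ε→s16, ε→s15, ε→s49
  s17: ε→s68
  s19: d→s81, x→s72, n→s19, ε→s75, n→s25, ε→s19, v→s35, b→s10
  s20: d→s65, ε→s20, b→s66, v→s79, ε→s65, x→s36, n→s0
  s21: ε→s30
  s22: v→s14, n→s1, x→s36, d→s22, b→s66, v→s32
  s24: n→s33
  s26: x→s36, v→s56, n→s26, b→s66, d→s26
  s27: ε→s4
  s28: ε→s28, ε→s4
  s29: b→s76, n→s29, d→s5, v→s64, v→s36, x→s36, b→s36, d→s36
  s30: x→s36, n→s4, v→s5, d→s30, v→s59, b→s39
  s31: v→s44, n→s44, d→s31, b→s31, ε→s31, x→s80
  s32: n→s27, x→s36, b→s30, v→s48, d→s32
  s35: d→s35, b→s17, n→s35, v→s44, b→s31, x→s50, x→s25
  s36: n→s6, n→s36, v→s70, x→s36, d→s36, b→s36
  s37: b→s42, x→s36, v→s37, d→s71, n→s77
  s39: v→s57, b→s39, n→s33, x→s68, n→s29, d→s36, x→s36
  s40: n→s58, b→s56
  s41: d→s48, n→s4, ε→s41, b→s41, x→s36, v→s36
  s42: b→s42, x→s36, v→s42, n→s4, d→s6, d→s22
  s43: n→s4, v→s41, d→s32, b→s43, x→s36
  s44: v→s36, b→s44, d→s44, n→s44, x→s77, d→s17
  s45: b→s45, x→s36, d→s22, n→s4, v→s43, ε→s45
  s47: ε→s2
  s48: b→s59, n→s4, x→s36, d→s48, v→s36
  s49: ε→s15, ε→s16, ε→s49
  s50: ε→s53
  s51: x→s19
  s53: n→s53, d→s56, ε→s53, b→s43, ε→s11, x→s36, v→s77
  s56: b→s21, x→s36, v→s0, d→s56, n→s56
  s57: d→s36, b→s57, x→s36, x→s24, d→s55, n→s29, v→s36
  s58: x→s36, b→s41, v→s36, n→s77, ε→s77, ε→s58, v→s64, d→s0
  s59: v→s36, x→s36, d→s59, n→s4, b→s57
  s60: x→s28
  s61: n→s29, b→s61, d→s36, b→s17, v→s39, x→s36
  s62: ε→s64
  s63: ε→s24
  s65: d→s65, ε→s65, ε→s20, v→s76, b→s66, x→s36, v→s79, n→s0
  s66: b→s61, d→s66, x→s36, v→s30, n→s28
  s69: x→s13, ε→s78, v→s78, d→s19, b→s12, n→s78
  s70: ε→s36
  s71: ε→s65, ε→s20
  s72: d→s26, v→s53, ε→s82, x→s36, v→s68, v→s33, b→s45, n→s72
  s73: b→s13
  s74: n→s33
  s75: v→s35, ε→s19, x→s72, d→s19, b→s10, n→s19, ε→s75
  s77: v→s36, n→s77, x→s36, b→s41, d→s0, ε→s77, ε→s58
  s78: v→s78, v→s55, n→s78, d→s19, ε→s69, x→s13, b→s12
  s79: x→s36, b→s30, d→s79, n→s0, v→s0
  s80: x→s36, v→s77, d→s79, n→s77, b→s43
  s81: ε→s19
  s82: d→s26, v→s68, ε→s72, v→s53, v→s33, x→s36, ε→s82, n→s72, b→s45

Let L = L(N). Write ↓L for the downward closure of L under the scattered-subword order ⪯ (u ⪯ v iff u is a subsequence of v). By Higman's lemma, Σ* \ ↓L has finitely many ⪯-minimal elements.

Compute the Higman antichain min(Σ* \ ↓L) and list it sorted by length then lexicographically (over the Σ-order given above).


|Q|=83, |F|=40, |δ|=291 (47 ε).
min D↑ (35 st, q0=0, F={11}): 0:d→1,v→0,b→2,x→3,n→0 1:d→1,v→4,b→5,x→6,n→1 2:d→5,v→2,b→2,x→7,n→8 3:d→9,v→3,b→10,x→11,n→3 4:d→4,v→8,b→12,x→13,n→4 5:d→5,v→12,b→5,x→14,n→8 6:d→9,v→13,b→15,x→11,n→6 7:d→16,v→7,b→10,x→11,n→17 8:d→8,v→11,b→8,x→17,n→8 9:d→9,v→18,b→19,x→11,n→9 10:d→20,v→10,b→10,x→11,n→21 11:d→11,v→11,b→11,x→11,n→11 12:d→12,v→8,b→12,x→22,n→8 13:d→18,v→17,b→23,x→11,n→13 14:d→16,v→22,b→15,x→11,n→17 15:d→20,v→23,b→15,x→11,n→21 16:d→16,v→24,b→19,x→11,n→25 17:d→25,v→11,b→26,x→11,n→17 18:d→18,v→25,b→27,x→11,n→18 19:d→19,v→27,b→28,x→11,n→21 20:d→20,v→29,b→19,x→11,n→21 21:d→21,v→11,b→11,x→11,n→21 22:d→24,v→17,b→23,x→11,n→17 23:d→29,v→26,b→23,x→11,n→21 24:d→24,v→25,b→27,x→11,n→25 25:d→25,v→11,b→30,x→11,n→25 26:d→31,v→11,b→26,x→11,n→21 27:d→27,v→30,b→32,x→11,n→21 28:d→11,v→32,b→28,x→11,n→33 29:d→29,v→31,b→27,x→11,n→21 30:d→30,v→11,b→34,x→11,n→21 31:d→31,v→11,b→30,x→11,n→21 32:d→11,v→34,b→32,x→11,n→33 33:d→11,v→11,b→11,x→11,n→33 34:d→11,v→11,b→34,x→11,n→33 (ε-aug+det+¬).
'xx': |S_i|=[66, 56, 9] end={s15,s16,s24,s33,s36,s49,s6,s68,s70} rej; 2/2 deletions ∈↓L.
'bnv': run [66, 52, 28, 4] end={s36,s6,s64,s70} rej; 3/3 deletions ∈↓L.
'dvvv': |S_i|=[66, 59, 42, 25, 4] end={s36,s6,s64,s70} — reject; 4/4 del acc.
'xbnb': run [66, 56, 37, 16, 4] end={s36,s6,s70,s76} rej; 4/4 single-dels accept.
'xdbbd': run [66, 56, 39, 25, 15, 5] end={s36,s5,s55,s6,s70} — reject; 5/5 deletions ∈↓L.
5 words, ⪯-incomp.

min(Σ*\↓L) = [xx, bnv, dvvv, xbnb, xdbbd].
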